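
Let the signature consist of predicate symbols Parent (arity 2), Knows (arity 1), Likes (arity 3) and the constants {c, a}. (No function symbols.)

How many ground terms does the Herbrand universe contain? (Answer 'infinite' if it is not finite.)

There are no function symbols, so every ground term is one of the 2 constants.
The Herbrand universe is {c, a}, which is finite with 2 elements.

2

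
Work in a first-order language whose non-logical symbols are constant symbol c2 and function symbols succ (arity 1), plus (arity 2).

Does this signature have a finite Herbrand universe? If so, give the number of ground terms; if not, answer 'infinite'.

The signature has at least one function symbol (succ, arity 1) and at least one constant (c2).
Iterating succ gives infinitely many distinct ground terms: c2, succ(c2), succ(succ(c2)), ...
So the Herbrand universe is infinite.

infinite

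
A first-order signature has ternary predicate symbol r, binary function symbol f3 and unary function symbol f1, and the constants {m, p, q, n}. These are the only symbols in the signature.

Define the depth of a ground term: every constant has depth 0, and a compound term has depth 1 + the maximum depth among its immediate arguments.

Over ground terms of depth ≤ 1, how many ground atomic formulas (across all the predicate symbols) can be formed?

First count ground terms of depth ≤ 1.
Let N_k count ground terms of depth at most k. Each non-constant term of depth ≤ k is some function symbol applied to depth-≤(k−1) arguments, giving N_k = 4 + N_{k-1}^2 + N_{k-1}.
N_0 = 4
N_1 = 4 + 4^2 + 4 = 24
So |H| = 24.
Ground atoms are formed by filling each argument slot of a predicate with a term from H, so an r-ary predicate gives |H|^r atoms:
  r: 24^3 = 13824
Total ground atoms: 13824.

13824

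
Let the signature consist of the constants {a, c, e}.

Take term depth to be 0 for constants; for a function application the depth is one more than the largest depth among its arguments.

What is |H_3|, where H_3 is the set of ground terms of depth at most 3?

3

With no function symbols every ground term is a constant, so there are exactly 3 ground terms at every depth bound.
N_0 = 3
N_1 = 3
N_2 = 3
N_3 = 3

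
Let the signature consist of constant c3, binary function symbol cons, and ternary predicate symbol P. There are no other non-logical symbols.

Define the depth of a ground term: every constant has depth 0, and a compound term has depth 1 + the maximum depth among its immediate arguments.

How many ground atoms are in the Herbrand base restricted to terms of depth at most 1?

8

First count ground terms of depth ≤ 1.
Let N_k count ground terms of depth at most k. Each non-constant term of depth ≤ k is some function symbol applied to depth-≤(k−1) arguments, giving N_k = 1 + N_{k-1}^2.
N_0 = 1
N_1 = 1 + 1^2 = 2
Explicitly: c3, cons(c3, c3).
So |H| = 2.
A ground atom is a predicate applied to a tuple of terms from H, so the count is the sum over predicates of |H|^arity:
  P: 2^3 = 8
Total ground atoms: 8.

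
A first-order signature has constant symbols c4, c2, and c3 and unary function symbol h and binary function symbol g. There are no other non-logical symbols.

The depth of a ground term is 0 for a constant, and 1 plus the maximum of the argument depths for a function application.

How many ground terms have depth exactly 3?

Let N_k = |{terms of depth ≤ k}|. Then N_0 = 3 and N_k = 3 + N_{k-1} + N_{k-1}^2 for k ≥ 1 (one summand per function symbol, arity giving the exponent).
N_0 = 3
N_1 = 3 + 3 + 3^2 = 15
N_2 = 3 + 15 + 15^2 = 243
N_3 = 3 + 243 + 243^2 = 59295
Terms of depth exactly 3: N_3 − N_2 = 59295 − 243 = 59052.

59052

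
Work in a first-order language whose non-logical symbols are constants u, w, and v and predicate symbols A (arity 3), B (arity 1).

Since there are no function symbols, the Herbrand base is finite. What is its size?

With no function symbols, the Herbrand universe is just the 3 constants.
Ground atoms per predicate: A: 3^3 = 27, B: 3.
Herbrand base size = 27 + 3 = 30.

30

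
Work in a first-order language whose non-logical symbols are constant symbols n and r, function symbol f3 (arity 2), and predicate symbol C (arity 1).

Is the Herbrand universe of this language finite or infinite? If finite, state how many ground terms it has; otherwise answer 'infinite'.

The signature has at least one function symbol (f3, arity 2) and at least one constant (n).
Iterating f3 gives infinitely many distinct ground terms: n, f3(n, n), f3(f3(n, n), f3(n, n)), ...
So the Herbrand universe is infinite.

infinite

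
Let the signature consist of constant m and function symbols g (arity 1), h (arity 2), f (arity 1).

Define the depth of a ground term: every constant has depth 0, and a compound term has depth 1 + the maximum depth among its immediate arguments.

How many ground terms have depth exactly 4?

Let N_k count ground terms of depth at most k. Each non-constant term of depth ≤ k is some function symbol applied to depth-≤(k−1) arguments, giving N_k = 1 + N_{k-1} + N_{k-1}^2 + N_{k-1}.
N_0 = 1
N_1 = 1 + 1 + 1^2 + 1 = 4
N_2 = 1 + 4 + 4^2 + 4 = 25
N_3 = 1 + 25 + 25^2 + 25 = 676
N_4 = 1 + 676 + 676^2 + 676 = 458329
Terms of depth exactly 4: N_4 − N_3 = 458329 − 676 = 457653.

457653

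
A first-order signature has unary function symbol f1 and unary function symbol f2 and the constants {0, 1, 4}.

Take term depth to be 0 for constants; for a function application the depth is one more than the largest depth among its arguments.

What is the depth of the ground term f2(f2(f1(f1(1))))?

4

depth(f1(1)) = 1 + depth(1) = 1 + 0 = 1
depth(f1(f1(1))) = 1 + depth(f1(1)) = 1 + 1 = 2
depth(f2(f1(f1(1)))) = 1 + depth(f1(f1(1))) = 1 + 2 = 3
depth(f2(f2(f1(f1(1))))) = 1 + depth(f2(f1(f1(1)))) = 1 + 3 = 4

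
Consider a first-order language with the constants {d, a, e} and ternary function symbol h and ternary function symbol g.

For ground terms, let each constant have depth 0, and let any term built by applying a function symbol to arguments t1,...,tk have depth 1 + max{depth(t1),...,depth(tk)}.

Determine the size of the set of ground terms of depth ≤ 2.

If N_k denotes the number of depth-≤k ground terms, the 3 constants give N_0 = 3, and each function symbol of arity r contributes N_{k-1}^r new terms at level k: N_k = 3 + N_{k-1}^3 + N_{k-1}^3.
N_0 = 3
N_1 = 3 + 3^3 + 3^3 = 57
N_2 = 3 + 57^3 + 57^3 = 370389

370389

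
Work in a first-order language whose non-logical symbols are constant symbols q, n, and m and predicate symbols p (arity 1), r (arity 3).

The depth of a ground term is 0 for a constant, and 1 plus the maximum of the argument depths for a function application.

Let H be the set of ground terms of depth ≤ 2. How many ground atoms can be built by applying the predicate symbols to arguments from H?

First count ground terms of depth ≤ 2.
With no function symbols every ground term is a constant, so there are exactly 3 ground terms at every depth bound.
N_0 = 3
N_1 = 3
N_2 = 3
Explicitly: q, n, m.
So |H| = 3.
Each predicate of arity r yields |H|^r ground atoms (one per choice of an r-tuple from H):
  p: 3;  r: 3^3 = 27
Total ground atoms: 3 + 27 = 30.

30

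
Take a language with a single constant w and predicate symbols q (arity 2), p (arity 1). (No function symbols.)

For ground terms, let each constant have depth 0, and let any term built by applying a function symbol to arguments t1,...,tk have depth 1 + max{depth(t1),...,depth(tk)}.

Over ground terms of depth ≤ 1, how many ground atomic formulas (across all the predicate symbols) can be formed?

2

First count ground terms of depth ≤ 1.
With no function symbols every ground term is a constant, so there is exactly 1 ground term at every depth bound.
N_0 = 1
N_1 = 1
So |H| = 1.
A ground atom is a predicate applied to a tuple of terms from H, so the count is the sum over predicates of |H|^arity:
  q: 1^2 = 1;  p: 1
Total ground atoms: 1 + 1 = 2.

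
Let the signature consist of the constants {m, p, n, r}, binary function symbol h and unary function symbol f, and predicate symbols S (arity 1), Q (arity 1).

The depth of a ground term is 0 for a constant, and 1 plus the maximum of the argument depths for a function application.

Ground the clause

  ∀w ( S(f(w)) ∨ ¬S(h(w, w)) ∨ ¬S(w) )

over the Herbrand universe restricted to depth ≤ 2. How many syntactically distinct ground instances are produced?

604

Ground terms of depth ≤ 2:
  Let N_k = |{terms of depth ≤ k}|. Then N_0 = 4 and N_k = 4 + N_{k-1}^2 + N_{k-1} for k ≥ 1 (one summand per function symbol, arity giving the exponent).
  N_0 = 4
  N_1 = 4 + 4^2 + 4 = 24
  N_2 = 4 + 24^2 + 24 = 604
So there are 604 ground terms available for substitution.
The clause has 1 distinct variable (w), which appears in the body. In the free term algebra distinct substitutions yield syntactically distinct ground instances.
Number of ground instances = 604.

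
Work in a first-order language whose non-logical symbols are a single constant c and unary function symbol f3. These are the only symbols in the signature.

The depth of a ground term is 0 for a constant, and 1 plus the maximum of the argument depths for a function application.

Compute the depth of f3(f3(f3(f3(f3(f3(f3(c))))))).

depth(f3(c)) = 1 + depth(c) = 1 + 0 = 1
depth(f3(f3(c))) = 1 + depth(f3(c)) = 1 + 1 = 2
depth(f3(f3(f3(c)))) = 1 + depth(f3(f3(c))) = 1 + 2 = 3
depth(f3(f3(f3(f3(c))))) = 1 + depth(f3(f3(f3(c)))) = 1 + 3 = 4
depth(f3(f3(f3(f3(f3(c)))))) = 1 + depth(f3(f3(f3(f3(c))))) = 1 + 4 = 5
depth(f3(f3(f3(f3(f3(f3(c))))))) = 1 + depth(f3(f3(f3(f3(f3(c)))))) = 1 + 5 = 6
depth(f3(f3(f3(f3(f3(f3(f3(c)))))))) = 1 + depth(f3(f3(f3(f3(f3(f3(c))))))) = 1 + 6 = 7

7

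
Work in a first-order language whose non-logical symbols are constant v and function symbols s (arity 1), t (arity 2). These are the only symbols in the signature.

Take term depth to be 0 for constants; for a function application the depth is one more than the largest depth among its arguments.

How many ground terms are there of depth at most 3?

Let N_k = |{terms of depth ≤ k}|. Then N_0 = 1 and N_k = 1 + N_{k-1} + N_{k-1}^2 for k ≥ 1 (one summand per function symbol, arity giving the exponent).
N_0 = 1
N_1 = 1 + 1 + 1^2 = 3
N_2 = 1 + 3 + 3^2 = 13
N_3 = 1 + 13 + 13^2 = 183

183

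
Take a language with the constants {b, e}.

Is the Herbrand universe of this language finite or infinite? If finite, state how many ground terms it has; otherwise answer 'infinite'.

2

There are no function symbols, so every ground term is one of the 2 constants.
The Herbrand universe is {b, e}, which is finite with 2 elements.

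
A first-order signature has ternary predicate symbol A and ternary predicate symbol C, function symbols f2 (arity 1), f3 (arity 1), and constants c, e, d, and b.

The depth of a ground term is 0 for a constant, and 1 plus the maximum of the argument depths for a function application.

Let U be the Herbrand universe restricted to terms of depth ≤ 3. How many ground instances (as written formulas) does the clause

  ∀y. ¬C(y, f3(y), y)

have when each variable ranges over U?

Ground terms of depth ≤ 3:
  Write N_k for the number of ground terms of depth ≤ k. A term of depth ≤ k is either a constant or a function symbol applied to arguments of depth ≤ k−1, so N_k = 4 + N_{k-1} + N_{k-1}.
  N_0 = 4
  N_1 = 4 + 4 + 4 = 12
  N_2 = 4 + 12 + 12 = 28
  N_3 = 4 + 28 + 28 = 60
So there are 60 ground terms available for substitution.
The variable y ranges independently over the available ground terms, and distinct assignments produce distinct instances.
Number of ground instances = 60.

60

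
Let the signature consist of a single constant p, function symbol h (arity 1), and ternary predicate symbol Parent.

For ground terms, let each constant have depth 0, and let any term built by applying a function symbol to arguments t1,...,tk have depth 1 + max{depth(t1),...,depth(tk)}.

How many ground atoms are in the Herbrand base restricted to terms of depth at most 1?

8

First count ground terms of depth ≤ 1.
Let N_k = |{terms of depth ≤ k}|. Then N_0 = 1 and N_k = 1 + N_{k-1} for k ≥ 1 (one summand per function symbol, arity giving the exponent).
N_0 = 1
N_1 = 1 + 1 = 2
So |H| = 2.
Ground atoms are formed by filling each argument slot of a predicate with a term from H, so an r-ary predicate gives |H|^r atoms:
  Parent: 2^3 = 8
Total ground atoms: 8.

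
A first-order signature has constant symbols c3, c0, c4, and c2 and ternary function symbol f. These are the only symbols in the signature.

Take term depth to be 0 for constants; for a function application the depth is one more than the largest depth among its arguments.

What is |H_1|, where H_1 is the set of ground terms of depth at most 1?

Let N_k = |{terms of depth ≤ k}|. Then N_0 = 4 and N_k = 4 + N_{k-1}^3 for k ≥ 1 (one summand per function symbol, arity giving the exponent).
N_0 = 4
N_1 = 4 + 4^3 = 68

68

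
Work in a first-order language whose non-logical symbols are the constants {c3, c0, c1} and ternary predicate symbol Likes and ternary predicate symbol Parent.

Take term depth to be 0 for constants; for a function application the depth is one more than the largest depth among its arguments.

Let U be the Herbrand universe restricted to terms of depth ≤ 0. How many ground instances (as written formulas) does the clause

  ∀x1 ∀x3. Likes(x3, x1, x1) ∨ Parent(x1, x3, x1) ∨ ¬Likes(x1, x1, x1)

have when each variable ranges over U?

Ground terms of depth ≤ 0:
  With no function symbols every ground term is a constant, so there are exactly 3 ground terms at every depth bound.
  N_0 = 3
So there are 3 ground terms available for substitution.
The body mentions every one of the 2 quantified variables; since ground terms form a free algebra, no two substitutions collapse to the same formula.
Number of ground instances = 3^2 = 9.

9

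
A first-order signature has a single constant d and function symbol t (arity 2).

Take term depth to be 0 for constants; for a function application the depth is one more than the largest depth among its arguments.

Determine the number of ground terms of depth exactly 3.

Count level by level. With function symbols t/2, the terms of depth ≤ k are the 1 constant together with each function applied to depth-≤(k−1) tuples, so N_k = 1 + N_{k-1}^2.
N_0 = 1
N_1 = 1 + 1^2 = 2
N_2 = 1 + 2^2 = 5
N_3 = 1 + 5^2 = 26
Terms of depth exactly 3: N_3 − N_2 = 26 − 5 = 21.

21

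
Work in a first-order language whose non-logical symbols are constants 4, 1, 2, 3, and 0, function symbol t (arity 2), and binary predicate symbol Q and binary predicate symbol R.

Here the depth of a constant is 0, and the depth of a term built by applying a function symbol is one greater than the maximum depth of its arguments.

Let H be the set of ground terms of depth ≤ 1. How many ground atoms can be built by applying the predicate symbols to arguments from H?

First count ground terms of depth ≤ 1.
Count level by level. With function symbols t/2, the terms of depth ≤ k are the 5 constants together with each function applied to depth-≤(k−1) tuples, so N_k = 5 + N_{k-1}^2.
N_0 = 5
N_1 = 5 + 5^2 = 30
So |H| = 30.
Each predicate of arity r yields |H|^r ground atoms (one per choice of an r-tuple from H):
  Q: 30^2 = 900;  R: 30^2 = 900
Total ground atoms: 900 + 900 = 1800.

1800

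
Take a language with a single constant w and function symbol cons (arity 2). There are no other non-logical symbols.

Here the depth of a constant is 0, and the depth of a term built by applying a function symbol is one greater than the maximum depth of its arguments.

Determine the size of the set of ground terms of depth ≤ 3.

Count level by level. With function symbols cons/2, the terms of depth ≤ k are the 1 constant together with each function applied to depth-≤(k−1) tuples, so N_k = 1 + N_{k-1}^2.
N_0 = 1
N_1 = 1 + 1^2 = 2
N_2 = 1 + 2^2 = 5
N_3 = 1 + 5^2 = 26

26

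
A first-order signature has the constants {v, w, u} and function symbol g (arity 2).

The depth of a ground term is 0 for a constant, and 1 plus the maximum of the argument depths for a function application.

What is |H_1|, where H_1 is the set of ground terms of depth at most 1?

Let N_k count ground terms of depth at most k. Each non-constant term of depth ≤ k is some function symbol applied to depth-≤(k−1) arguments, giving N_k = 3 + N_{k-1}^2.
N_0 = 3
N_1 = 3 + 3^2 = 12

12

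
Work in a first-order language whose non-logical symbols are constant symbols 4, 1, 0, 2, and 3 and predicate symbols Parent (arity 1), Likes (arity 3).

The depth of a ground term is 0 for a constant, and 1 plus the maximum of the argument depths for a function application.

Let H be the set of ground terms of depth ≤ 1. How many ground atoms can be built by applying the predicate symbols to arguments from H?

First count ground terms of depth ≤ 1.
With no function symbols every ground term is a constant, so there are exactly 5 ground terms at every depth bound.
N_0 = 5
N_1 = 5
Explicitly: 4, 1, 0, 2, 3.
So |H| = 5.
For each predicate symbol, the number of ground atoms is |H| raised to its arity; summing:
  Parent: 5;  Likes: 5^3 = 125
Total ground atoms: 5 + 125 = 130.

130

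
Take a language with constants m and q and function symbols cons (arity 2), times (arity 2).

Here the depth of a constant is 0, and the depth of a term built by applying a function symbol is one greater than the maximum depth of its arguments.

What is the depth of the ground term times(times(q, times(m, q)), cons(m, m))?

depth(times(m, q)) = 1 + max(0, 0) = 1
depth(times(q, times(m, q))) = 1 + max(0, 1) = 2
depth(cons(m, m)) = 1 + max(0, 0) = 1
depth(times(times(q, times(m, q)), cons(m, m))) = 1 + max(2, 1) = 3

3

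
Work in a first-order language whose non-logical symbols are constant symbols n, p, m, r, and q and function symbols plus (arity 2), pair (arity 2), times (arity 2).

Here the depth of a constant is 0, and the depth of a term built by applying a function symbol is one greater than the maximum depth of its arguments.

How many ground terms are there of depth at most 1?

80

Write N_k for the number of ground terms of depth ≤ k. A term of depth ≤ k is either a constant or a function symbol applied to arguments of depth ≤ k−1, so N_k = 5 + N_{k-1}^2 + N_{k-1}^2 + N_{k-1}^2.
N_0 = 5
N_1 = 5 + 5^2 + 5^2 + 5^2 = 80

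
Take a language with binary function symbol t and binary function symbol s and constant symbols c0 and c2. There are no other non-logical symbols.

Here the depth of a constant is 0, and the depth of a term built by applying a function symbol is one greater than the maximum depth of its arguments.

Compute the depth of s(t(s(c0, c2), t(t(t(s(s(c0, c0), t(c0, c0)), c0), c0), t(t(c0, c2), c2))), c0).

7

depth(s(c0, c2)) = 1 + max(0, 0) = 1
depth(s(c0, c0)) = 1 + max(0, 0) = 1
depth(t(c0, c0)) = 1 + max(0, 0) = 1
depth(s(s(c0, c0), t(c0, c0))) = 1 + max(1, 1) = 2
depth(t(s(s(c0, c0), t(c0, c0)), c0)) = 1 + max(2, 0) = 3
depth(t(t(s(s(c0, c0), t(c0, c0)), c0), c0)) = 1 + max(3, 0) = 4
depth(t(c0, c2)) = 1 + max(0, 0) = 1
depth(t(t(c0, c2), c2)) = 1 + max(1, 0) = 2
depth(t(t(t(s(s(c0, c0), t(c0, c0)), c0), c0), t(t(c0, c2), c2))) = 1 + max(4, 2) = 5
depth(t(s(c0, c2), t(t(t(s(s(c0, c0), t(c0, c0)), c0), c0), t(t(c0, c2), c2)))) = 1 + max(1, 5) = 6
depth(s(t(s(c0, c2), t(t(t(s(s(c0, c0), t(c0, c0)), c0), c0), t(t(c0, c2), c2))), c0)) = 1 + max(6, 0) = 7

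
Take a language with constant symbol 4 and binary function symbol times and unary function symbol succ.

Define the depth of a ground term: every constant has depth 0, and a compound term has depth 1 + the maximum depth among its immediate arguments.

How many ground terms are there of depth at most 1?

3

Write N_k for the number of ground terms of depth ≤ k. A term of depth ≤ k is either a constant or a function symbol applied to arguments of depth ≤ k−1, so N_k = 1 + N_{k-1}^2 + N_{k-1}.
N_0 = 1
N_1 = 1 + 1^2 + 1 = 3
Explicitly: 4, times(4, 4), succ(4).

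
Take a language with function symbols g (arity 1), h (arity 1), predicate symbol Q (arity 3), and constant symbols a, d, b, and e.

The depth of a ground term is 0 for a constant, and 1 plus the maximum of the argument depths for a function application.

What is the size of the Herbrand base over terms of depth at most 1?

First count ground terms of depth ≤ 1.
Count level by level. With function symbols g/1, h/1, the terms of depth ≤ k are the 4 constants together with each function applied to depth-≤(k−1) tuples, so N_k = 4 + N_{k-1} + N_{k-1}.
N_0 = 4
N_1 = 4 + 4 + 4 = 12
So |H| = 12.
A ground atom is a predicate applied to a tuple of terms from H, so the count is the sum over predicates of |H|^arity:
  Q: 12^3 = 1728
Total ground atoms: 1728.

1728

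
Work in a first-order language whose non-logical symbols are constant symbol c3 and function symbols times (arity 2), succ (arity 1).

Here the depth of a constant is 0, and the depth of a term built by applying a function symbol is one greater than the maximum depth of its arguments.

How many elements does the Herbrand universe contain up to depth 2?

If N_k denotes the number of depth-≤k ground terms, the 1 constant gives N_0 = 1, and each function symbol of arity r contributes N_{k-1}^r new terms at level k: N_k = 1 + N_{k-1}^2 + N_{k-1}.
N_0 = 1
N_1 = 1 + 1^2 + 1 = 3
N_2 = 1 + 3^2 + 3 = 13

13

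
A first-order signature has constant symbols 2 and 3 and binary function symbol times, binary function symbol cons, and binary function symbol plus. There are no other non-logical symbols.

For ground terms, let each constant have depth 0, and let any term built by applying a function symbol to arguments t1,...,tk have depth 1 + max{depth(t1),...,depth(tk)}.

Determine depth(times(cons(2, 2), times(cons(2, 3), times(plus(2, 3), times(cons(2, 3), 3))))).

depth(cons(2, 2)) = 1 + max(0, 0) = 1
depth(cons(2, 3)) = 1 + max(0, 0) = 1
depth(plus(2, 3)) = 1 + max(0, 0) = 1
depth(times(cons(2, 3), 3)) = 1 + max(1, 0) = 2
depth(times(plus(2, 3), times(cons(2, 3), 3))) = 1 + max(1, 2) = 3
depth(times(cons(2, 3), times(plus(2, 3), times(cons(2, 3), 3)))) = 1 + max(1, 3) = 4
depth(times(cons(2, 2), times(cons(2, 3), times(plus(2, 3), times(cons(2, 3), 3))))) = 1 + max(1, 4) = 5

5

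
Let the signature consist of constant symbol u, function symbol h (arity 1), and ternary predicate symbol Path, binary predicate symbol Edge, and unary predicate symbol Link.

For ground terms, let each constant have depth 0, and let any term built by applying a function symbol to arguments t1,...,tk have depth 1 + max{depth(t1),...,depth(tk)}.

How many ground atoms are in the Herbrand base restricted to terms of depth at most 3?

First count ground terms of depth ≤ 3.
Let N_k = |{terms of depth ≤ k}|. Then N_0 = 1 and N_k = 1 + N_{k-1} for k ≥ 1 (one summand per function symbol, arity giving the exponent).
N_0 = 1
N_1 = 1 + 1 = 2
N_2 = 1 + 2 = 3
N_3 = 1 + 3 = 4
Explicitly: u, h(u), h(h(u)), h(h(h(u))).
So |H| = 4.
Each predicate of arity r yields |H|^r ground atoms (one per choice of an r-tuple from H):
  Path: 4^3 = 64;  Edge: 4^2 = 16;  Link: 4
Total ground atoms: 64 + 16 + 4 = 84.

84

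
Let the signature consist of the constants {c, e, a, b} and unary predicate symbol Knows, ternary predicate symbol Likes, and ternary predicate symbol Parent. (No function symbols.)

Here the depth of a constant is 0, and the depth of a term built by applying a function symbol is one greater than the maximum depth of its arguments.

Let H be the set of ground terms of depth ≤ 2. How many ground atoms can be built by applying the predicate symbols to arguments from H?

132

First count ground terms of depth ≤ 2.
With no function symbols every ground term is a constant, so there are exactly 4 ground terms at every depth bound.
N_0 = 4
N_1 = 4
N_2 = 4
Explicitly: c, e, a, b.
So |H| = 4.
For each predicate symbol, the number of ground atoms is |H| raised to its arity; summing:
  Knows: 4;  Likes: 4^3 = 64;  Parent: 4^3 = 64
Total ground atoms: 4 + 64 + 64 = 132.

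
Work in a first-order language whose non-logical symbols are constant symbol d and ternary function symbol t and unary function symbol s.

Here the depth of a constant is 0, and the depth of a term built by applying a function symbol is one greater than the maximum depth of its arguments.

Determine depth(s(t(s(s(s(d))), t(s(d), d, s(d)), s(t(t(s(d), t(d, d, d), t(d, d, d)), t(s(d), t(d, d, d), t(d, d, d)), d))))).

6

depth(s(d)) = 1 + depth(d) = 1 + 0 = 1
depth(s(s(d))) = 1 + depth(s(d)) = 1 + 1 = 2
depth(s(s(s(d)))) = 1 + depth(s(s(d))) = 1 + 2 = 3
depth(t(s(d), d, s(d))) = 1 + max(1, 0, 1) = 2
depth(t(d, d, d)) = 1 + max(0, 0, 0) = 1
depth(t(s(d), t(d, d, d), t(d, d, d))) = 1 + max(1, 1, 1) = 2
depth(t(t(s(d), t(d, d, d), t(d, d, d)), t(s(d), t(d, d, d), t(d, d, d)), d)) = 1 + max(2, 2, 0) = 3
depth(s(t(t(s(d), t(d, d, d), t(d, d, d)), t(s(d), t(d, d, d), t(d, d, d)), d))) = 1 + depth(t(t(s(d), t(d, d, d), t(d, d, d)), t(s(d), t(d, d, d), t(d, d, d)), d)) = 1 + 3 = 4
depth(t(s(s(s(d))), t(s(d), d, s(d)), s(t(t(s(d), t(d, d, d), t(d, d, d)), t(s(d), t(d, d, d), t(d, d, d)), d)))) = 1 + max(3, 2, 4) = 5
depth(s(t(s(s(s(d))), t(s(d), d, s(d)), s(t(t(s(d), t(d, d, d), t(d, d, d)), t(s(d), t(d, d, d), t(d, d, d)), d))))) = 1 + depth(t(s(s(s(d))), t(s(d), d, s(d)), s(t(t(s(d), t(d, d, d), t(d, d, d)), t(s(d), t(d, d, d), t(d, d, d)), d)))) = 1 + 5 = 6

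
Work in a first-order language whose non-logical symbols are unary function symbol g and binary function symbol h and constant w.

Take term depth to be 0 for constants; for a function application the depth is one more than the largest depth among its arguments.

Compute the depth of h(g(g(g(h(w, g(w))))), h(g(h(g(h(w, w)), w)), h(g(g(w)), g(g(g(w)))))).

6

depth(g(w)) = 1 + depth(w) = 1 + 0 = 1
depth(h(w, g(w))) = 1 + max(0, 1) = 2
depth(g(h(w, g(w)))) = 1 + depth(h(w, g(w))) = 1 + 2 = 3
depth(g(g(h(w, g(w))))) = 1 + depth(g(h(w, g(w)))) = 1 + 3 = 4
depth(g(g(g(h(w, g(w)))))) = 1 + depth(g(g(h(w, g(w))))) = 1 + 4 = 5
depth(h(w, w)) = 1 + max(0, 0) = 1
depth(g(h(w, w))) = 1 + depth(h(w, w)) = 1 + 1 = 2
depth(h(g(h(w, w)), w)) = 1 + max(2, 0) = 3
depth(g(h(g(h(w, w)), w))) = 1 + depth(h(g(h(w, w)), w)) = 1 + 3 = 4
depth(g(g(w))) = 1 + depth(g(w)) = 1 + 1 = 2
depth(g(g(g(w)))) = 1 + depth(g(g(w))) = 1 + 2 = 3
depth(h(g(g(w)), g(g(g(w))))) = 1 + max(2, 3) = 4
depth(h(g(h(g(h(w, w)), w)), h(g(g(w)), g(g(g(w)))))) = 1 + max(4, 4) = 5
depth(h(g(g(g(h(w, g(w))))), h(g(h(g(h(w, w)), w)), h(g(g(w)), g(g(g(w))))))) = 1 + max(5, 5) = 6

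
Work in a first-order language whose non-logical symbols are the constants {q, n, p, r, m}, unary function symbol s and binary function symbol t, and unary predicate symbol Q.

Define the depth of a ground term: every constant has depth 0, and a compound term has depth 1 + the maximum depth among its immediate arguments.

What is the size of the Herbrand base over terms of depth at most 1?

First count ground terms of depth ≤ 1.
If N_k denotes the number of depth-≤k ground terms, the 5 constants give N_0 = 5, and each function symbol of arity r contributes N_{k-1}^r new terms at level k: N_k = 5 + N_{k-1} + N_{k-1}^2.
N_0 = 5
N_1 = 5 + 5 + 5^2 = 35
So |H| = 35.
A ground atom is a predicate applied to a tuple of terms from H, so the count is the sum over predicates of |H|^arity:
  Q: 35
Total ground atoms: 35.

35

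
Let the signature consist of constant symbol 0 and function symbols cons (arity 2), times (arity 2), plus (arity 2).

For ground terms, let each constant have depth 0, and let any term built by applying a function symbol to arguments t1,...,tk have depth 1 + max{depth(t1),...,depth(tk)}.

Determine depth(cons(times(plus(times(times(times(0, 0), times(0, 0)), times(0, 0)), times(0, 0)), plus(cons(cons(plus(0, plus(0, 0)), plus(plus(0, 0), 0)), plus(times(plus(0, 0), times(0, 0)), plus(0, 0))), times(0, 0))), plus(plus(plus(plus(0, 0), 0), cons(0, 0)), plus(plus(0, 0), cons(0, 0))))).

7

depth(times(0, 0)) = 1 + max(0, 0) = 1
depth(times(times(0, 0), times(0, 0))) = 1 + max(1, 1) = 2
depth(times(times(times(0, 0), times(0, 0)), times(0, 0))) = 1 + max(2, 1) = 3
depth(plus(times(times(times(0, 0), times(0, 0)), times(0, 0)), times(0, 0))) = 1 + max(3, 1) = 4
depth(plus(0, 0)) = 1 + max(0, 0) = 1
depth(plus(0, plus(0, 0))) = 1 + max(0, 1) = 2
depth(plus(plus(0, 0), 0)) = 1 + max(1, 0) = 2
depth(cons(plus(0, plus(0, 0)), plus(plus(0, 0), 0))) = 1 + max(2, 2) = 3
depth(times(plus(0, 0), times(0, 0))) = 1 + max(1, 1) = 2
depth(plus(times(plus(0, 0), times(0, 0)), plus(0, 0))) = 1 + max(2, 1) = 3
depth(cons(cons(plus(0, plus(0, 0)), plus(plus(0, 0), 0)), plus(times(plus(0, 0), times(0, 0)), plus(0, 0)))) = 1 + max(3, 3) = 4
depth(plus(cons(cons(plus(0, plus(0, 0)), plus(plus(0, 0), 0)), plus(times(plus(0, 0), times(0, 0)), plus(0, 0))), times(0, 0))) = 1 + max(4, 1) = 5
depth(times(plus(times(times(times(0, 0), times(0, 0)), times(0, 0)), times(0, 0)), plus(cons(cons(plus(0, plus(0, 0)), plus(plus(0, 0), 0)), plus(times(plus(0, 0), times(0, 0)), plus(0, 0))), times(0, 0)))) = 1 + max(4, 5) = 6
depth(cons(0, 0)) = 1 + max(0, 0) = 1
depth(plus(plus(plus(0, 0), 0), cons(0, 0))) = 1 + max(2, 1) = 3
depth(plus(plus(0, 0), cons(0, 0))) = 1 + max(1, 1) = 2
depth(plus(plus(plus(plus(0, 0), 0), cons(0, 0)), plus(plus(0, 0), cons(0, 0)))) = 1 + max(3, 2) = 4
depth(cons(times(plus(times(times(times(0, 0), times(0, 0)), times(0, 0)), times(0, 0)), plus(cons(cons(plus(0, plus(0, 0)), plus(plus(0, 0), 0)), plus(times(plus(0, 0), times(0, 0)), plus(0, 0))), times(0, 0))), plus(plus(plus(plus(0, 0), 0), cons(0, 0)), plus(plus(0, 0), cons(0, 0))))) = 1 + max(6, 4) = 7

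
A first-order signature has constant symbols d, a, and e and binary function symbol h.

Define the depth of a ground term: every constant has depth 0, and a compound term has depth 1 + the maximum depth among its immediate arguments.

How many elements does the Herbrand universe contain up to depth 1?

Write N_k for the number of ground terms of depth ≤ k. A term of depth ≤ k is either a constant or a function symbol applied to arguments of depth ≤ k−1, so N_k = 3 + N_{k-1}^2.
N_0 = 3
N_1 = 3 + 3^2 = 12
Explicitly: d, a, e, h(d, d), h(d, a), h(d, e), h(a, d), h(a, a), h(a, e), h(e, d), h(e, a), h(e, e).

12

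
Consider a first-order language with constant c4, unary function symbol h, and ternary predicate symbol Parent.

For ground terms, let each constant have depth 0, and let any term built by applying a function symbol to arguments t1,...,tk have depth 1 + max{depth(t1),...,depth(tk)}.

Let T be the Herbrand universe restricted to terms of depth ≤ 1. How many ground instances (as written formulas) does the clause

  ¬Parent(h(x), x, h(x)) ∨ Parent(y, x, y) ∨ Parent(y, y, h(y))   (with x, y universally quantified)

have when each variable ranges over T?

4

Ground terms of depth ≤ 1:
  Let N_k = |{terms of depth ≤ k}|. Then N_0 = 1 and N_k = 1 + N_{k-1} for k ≥ 1 (one summand per function symbol, arity giving the exponent).
  N_0 = 1
  N_1 = 1 + 1 = 2
  Explicitly: c4, h(c4).
So there are 2 ground terms available for substitution.
The clause has 2 distinct variables (x, y), each appearing in the body. In the free term algebra distinct substitutions yield syntactically distinct ground instances.
Number of ground instances = 2^2 = 4.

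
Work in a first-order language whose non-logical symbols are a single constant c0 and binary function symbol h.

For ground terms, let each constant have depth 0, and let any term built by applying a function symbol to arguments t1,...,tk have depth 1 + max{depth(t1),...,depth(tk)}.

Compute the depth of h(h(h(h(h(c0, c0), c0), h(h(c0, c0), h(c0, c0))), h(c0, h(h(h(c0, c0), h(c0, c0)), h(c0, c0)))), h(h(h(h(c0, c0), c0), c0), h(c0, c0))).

6

depth(h(c0, c0)) = 1 + max(0, 0) = 1
depth(h(h(c0, c0), c0)) = 1 + max(1, 0) = 2
depth(h(h(c0, c0), h(c0, c0))) = 1 + max(1, 1) = 2
depth(h(h(h(c0, c0), c0), h(h(c0, c0), h(c0, c0)))) = 1 + max(2, 2) = 3
depth(h(h(h(c0, c0), h(c0, c0)), h(c0, c0))) = 1 + max(2, 1) = 3
depth(h(c0, h(h(h(c0, c0), h(c0, c0)), h(c0, c0)))) = 1 + max(0, 3) = 4
depth(h(h(h(h(c0, c0), c0), h(h(c0, c0), h(c0, c0))), h(c0, h(h(h(c0, c0), h(c0, c0)), h(c0, c0))))) = 1 + max(3, 4) = 5
depth(h(h(h(c0, c0), c0), c0)) = 1 + max(2, 0) = 3
depth(h(h(h(h(c0, c0), c0), c0), h(c0, c0))) = 1 + max(3, 1) = 4
depth(h(h(h(h(h(c0, c0), c0), h(h(c0, c0), h(c0, c0))), h(c0, h(h(h(c0, c0), h(c0, c0)), h(c0, c0)))), h(h(h(h(c0, c0), c0), c0), h(c0, c0)))) = 1 + max(5, 4) = 6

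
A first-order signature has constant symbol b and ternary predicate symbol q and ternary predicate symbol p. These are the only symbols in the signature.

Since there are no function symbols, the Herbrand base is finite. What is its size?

With no function symbols, the Herbrand universe is just the 1 constant.
Ground atoms per predicate: q: 1^3 = 1, p: 1^3 = 1.
Herbrand base size = 1 + 1 = 2.

2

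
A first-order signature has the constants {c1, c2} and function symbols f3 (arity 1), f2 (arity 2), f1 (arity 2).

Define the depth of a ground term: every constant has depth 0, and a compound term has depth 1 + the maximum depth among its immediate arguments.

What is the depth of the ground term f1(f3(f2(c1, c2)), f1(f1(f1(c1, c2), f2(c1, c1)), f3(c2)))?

depth(f2(c1, c2)) = 1 + max(0, 0) = 1
depth(f3(f2(c1, c2))) = 1 + depth(f2(c1, c2)) = 1 + 1 = 2
depth(f1(c1, c2)) = 1 + max(0, 0) = 1
depth(f2(c1, c1)) = 1 + max(0, 0) = 1
depth(f1(f1(c1, c2), f2(c1, c1))) = 1 + max(1, 1) = 2
depth(f3(c2)) = 1 + depth(c2) = 1 + 0 = 1
depth(f1(f1(f1(c1, c2), f2(c1, c1)), f3(c2))) = 1 + max(2, 1) = 3
depth(f1(f3(f2(c1, c2)), f1(f1(f1(c1, c2), f2(c1, c1)), f3(c2)))) = 1 + max(2, 3) = 4

4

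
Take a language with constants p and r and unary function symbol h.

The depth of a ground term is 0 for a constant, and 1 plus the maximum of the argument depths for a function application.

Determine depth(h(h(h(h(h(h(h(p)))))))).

depth(h(p)) = 1 + depth(p) = 1 + 0 = 1
depth(h(h(p))) = 1 + depth(h(p)) = 1 + 1 = 2
depth(h(h(h(p)))) = 1 + depth(h(h(p))) = 1 + 2 = 3
depth(h(h(h(h(p))))) = 1 + depth(h(h(h(p)))) = 1 + 3 = 4
depth(h(h(h(h(h(p)))))) = 1 + depth(h(h(h(h(p))))) = 1 + 4 = 5
depth(h(h(h(h(h(h(p))))))) = 1 + depth(h(h(h(h(h(p)))))) = 1 + 5 = 6
depth(h(h(h(h(h(h(h(p)))))))) = 1 + depth(h(h(h(h(h(h(p))))))) = 1 + 6 = 7

7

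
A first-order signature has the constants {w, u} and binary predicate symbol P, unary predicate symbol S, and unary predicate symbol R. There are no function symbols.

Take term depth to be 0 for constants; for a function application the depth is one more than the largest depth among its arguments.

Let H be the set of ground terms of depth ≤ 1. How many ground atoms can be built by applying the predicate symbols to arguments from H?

8

First count ground terms of depth ≤ 1.
With no function symbols every ground term is a constant, so there are exactly 2 ground terms at every depth bound.
N_0 = 2
N_1 = 2
Explicitly: w, u.
So |H| = 2.
A ground atom is a predicate applied to a tuple of terms from H, so the count is the sum over predicates of |H|^arity:
  P: 2^2 = 4;  S: 2;  R: 2
Total ground atoms: 4 + 2 + 2 = 8.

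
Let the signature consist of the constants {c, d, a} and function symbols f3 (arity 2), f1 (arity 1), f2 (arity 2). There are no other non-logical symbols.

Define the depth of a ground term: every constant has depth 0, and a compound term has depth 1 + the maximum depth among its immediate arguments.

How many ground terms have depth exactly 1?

21

Count level by level. With function symbols f3/2, f1/1, f2/2, the terms of depth ≤ k are the 3 constants together with each function applied to depth-≤(k−1) tuples, so N_k = 3 + N_{k-1}^2 + N_{k-1} + N_{k-1}^2.
N_0 = 3
N_1 = 3 + 3^2 + 3 + 3^2 = 24
Terms of depth exactly 1: N_1 − N_0 = 24 − 3 = 21.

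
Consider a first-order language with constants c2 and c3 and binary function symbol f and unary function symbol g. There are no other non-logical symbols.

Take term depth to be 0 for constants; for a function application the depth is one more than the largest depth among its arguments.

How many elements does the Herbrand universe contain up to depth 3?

5552

Let N_k = |{terms of depth ≤ k}|. Then N_0 = 2 and N_k = 2 + N_{k-1}^2 + N_{k-1} for k ≥ 1 (one summand per function symbol, arity giving the exponent).
N_0 = 2
N_1 = 2 + 2^2 + 2 = 8
N_2 = 2 + 8^2 + 8 = 74
N_3 = 2 + 74^2 + 74 = 5552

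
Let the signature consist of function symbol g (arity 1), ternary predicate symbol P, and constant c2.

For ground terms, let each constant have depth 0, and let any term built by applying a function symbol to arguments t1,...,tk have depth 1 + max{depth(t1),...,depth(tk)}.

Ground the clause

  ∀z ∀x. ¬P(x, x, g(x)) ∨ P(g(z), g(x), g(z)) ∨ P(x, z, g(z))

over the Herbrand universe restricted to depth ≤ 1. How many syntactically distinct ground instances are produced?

Ground terms of depth ≤ 1:
  If N_k denotes the number of depth-≤k ground terms, the 1 constant gives N_0 = 1, and each function symbol of arity r contributes N_{k-1}^r new terms at level k: N_k = 1 + N_{k-1}.
  N_0 = 1
  N_1 = 1 + 1 = 2
So there are 2 ground terms available for substitution.
There are 2 variables to instantiate (z, x), each occurring in at least one literal, so different choices give different ground instances.
Number of ground instances = 2^2 = 4.

4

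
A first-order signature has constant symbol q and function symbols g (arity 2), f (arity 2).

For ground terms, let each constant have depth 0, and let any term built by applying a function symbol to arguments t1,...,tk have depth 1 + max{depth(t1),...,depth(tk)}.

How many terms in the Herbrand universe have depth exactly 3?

704

If N_k denotes the number of depth-≤k ground terms, the 1 constant gives N_0 = 1, and each function symbol of arity r contributes N_{k-1}^r new terms at level k: N_k = 1 + N_{k-1}^2 + N_{k-1}^2.
N_0 = 1
N_1 = 1 + 1^2 + 1^2 = 3
N_2 = 1 + 3^2 + 3^2 = 19
N_3 = 1 + 19^2 + 19^2 = 723
Terms of depth exactly 3: N_3 − N_2 = 723 − 19 = 704.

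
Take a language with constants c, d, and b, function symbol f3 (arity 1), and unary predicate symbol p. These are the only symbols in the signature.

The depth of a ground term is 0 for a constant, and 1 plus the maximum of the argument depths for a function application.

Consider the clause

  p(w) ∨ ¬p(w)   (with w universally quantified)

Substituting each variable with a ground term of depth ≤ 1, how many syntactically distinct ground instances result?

6

Ground terms of depth ≤ 1:
  If N_k denotes the number of depth-≤k ground terms, the 3 constants give N_0 = 3, and each function symbol of arity r contributes N_{k-1}^r new terms at level k: N_k = 3 + N_{k-1}.
  N_0 = 3
  N_1 = 3 + 3 = 6
So there are 6 ground terms available for substitution.
There is 1 variable to instantiate (w),  occurring in at least one literal, so different choices give different ground instances.
Number of ground instances = 6.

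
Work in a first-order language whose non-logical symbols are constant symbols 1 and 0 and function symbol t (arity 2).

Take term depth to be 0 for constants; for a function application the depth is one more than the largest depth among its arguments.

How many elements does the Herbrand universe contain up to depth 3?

1446

Let N_k count ground terms of depth at most k. Each non-constant term of depth ≤ k is some function symbol applied to depth-≤(k−1) arguments, giving N_k = 2 + N_{k-1}^2.
N_0 = 2
N_1 = 2 + 2^2 = 6
N_2 = 2 + 6^2 = 38
N_3 = 2 + 38^2 = 1446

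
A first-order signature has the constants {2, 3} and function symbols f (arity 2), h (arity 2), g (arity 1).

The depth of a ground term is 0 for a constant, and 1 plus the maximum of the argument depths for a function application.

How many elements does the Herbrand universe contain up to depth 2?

302

If N_k denotes the number of depth-≤k ground terms, the 2 constants give N_0 = 2, and each function symbol of arity r contributes N_{k-1}^r new terms at level k: N_k = 2 + N_{k-1}^2 + N_{k-1}^2 + N_{k-1}.
N_0 = 2
N_1 = 2 + 2^2 + 2^2 + 2 = 12
N_2 = 2 + 12^2 + 12^2 + 12 = 302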